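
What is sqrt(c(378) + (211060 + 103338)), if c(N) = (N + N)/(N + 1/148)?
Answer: sqrt(984022646948110)/55945 ≈ 560.71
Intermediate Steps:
c(N) = 2*N/(1/148 + N) (c(N) = (2*N)/(N + 1/148) = (2*N)/(1/148 + N) = 2*N/(1/148 + N))
sqrt(c(378) + (211060 + 103338)) = sqrt(296*378/(1 + 148*378) + (211060 + 103338)) = sqrt(296*378/(1 + 55944) + 314398) = sqrt(296*378/55945 + 314398) = sqrt(296*378*(1/55945) + 314398) = sqrt(111888/55945 + 314398) = sqrt(17589107998/55945) = sqrt(984022646948110)/55945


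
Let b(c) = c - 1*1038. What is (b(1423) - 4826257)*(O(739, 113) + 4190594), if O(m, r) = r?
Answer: -20223815571504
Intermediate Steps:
b(c) = -1038 + c (b(c) = c - 1038 = -1038 + c)
(b(1423) - 4826257)*(O(739, 113) + 4190594) = ((-1038 + 1423) - 4826257)*(113 + 4190594) = (385 - 4826257)*4190707 = -4825872*4190707 = -20223815571504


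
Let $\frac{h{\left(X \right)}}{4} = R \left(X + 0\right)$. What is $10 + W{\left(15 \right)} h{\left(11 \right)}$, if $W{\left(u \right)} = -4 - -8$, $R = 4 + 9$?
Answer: $2298$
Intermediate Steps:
$R = 13$
$W{\left(u \right)} = 4$ ($W{\left(u \right)} = -4 + 8 = 4$)
$h{\left(X \right)} = 52 X$ ($h{\left(X \right)} = 4 \cdot 13 \left(X + 0\right) = 4 \cdot 13 X = 52 X$)
$10 + W{\left(15 \right)} h{\left(11 \right)} = 10 + 4 \cdot 52 \cdot 11 = 10 + 4 \cdot 572 = 10 + 2288 = 2298$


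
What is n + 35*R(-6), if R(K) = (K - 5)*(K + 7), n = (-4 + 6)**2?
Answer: -381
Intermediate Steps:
n = 4 (n = 2**2 = 4)
R(K) = (-5 + K)*(7 + K)
n + 35*R(-6) = 4 + 35*(-35 + (-6)**2 + 2*(-6)) = 4 + 35*(-35 + 36 - 12) = 4 + 35*(-11) = 4 - 385 = -381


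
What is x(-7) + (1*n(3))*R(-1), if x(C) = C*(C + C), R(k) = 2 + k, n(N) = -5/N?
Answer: 289/3 ≈ 96.333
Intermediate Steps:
x(C) = 2*C**2 (x(C) = C*(2*C) = 2*C**2)
x(-7) + (1*n(3))*R(-1) = 2*(-7)**2 + (1*(-5/3))*(2 - 1) = 2*49 + (1*(-5*1/3))*1 = 98 + (1*(-5/3))*1 = 98 - 5/3*1 = 98 - 5/3 = 289/3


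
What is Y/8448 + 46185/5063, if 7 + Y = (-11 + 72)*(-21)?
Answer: 47956217/5346528 ≈ 8.9696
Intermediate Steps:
Y = -1288 (Y = -7 + (-11 + 72)*(-21) = -7 + 61*(-21) = -7 - 1281 = -1288)
Y/8448 + 46185/5063 = -1288/8448 + 46185/5063 = -1288*1/8448 + 46185*(1/5063) = -161/1056 + 46185/5063 = 47956217/5346528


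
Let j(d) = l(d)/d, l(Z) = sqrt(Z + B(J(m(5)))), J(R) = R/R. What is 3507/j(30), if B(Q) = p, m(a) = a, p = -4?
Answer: 52605*sqrt(26)/13 ≈ 20633.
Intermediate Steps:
J(R) = 1
B(Q) = -4
l(Z) = sqrt(-4 + Z) (l(Z) = sqrt(Z - 4) = sqrt(-4 + Z))
j(d) = sqrt(-4 + d)/d
3507/j(30) = 3507/((sqrt(-4 + 30)/30)) = 3507/((sqrt(26)/30)) = 3507*(15*sqrt(26)/13) = 52605*sqrt(26)/13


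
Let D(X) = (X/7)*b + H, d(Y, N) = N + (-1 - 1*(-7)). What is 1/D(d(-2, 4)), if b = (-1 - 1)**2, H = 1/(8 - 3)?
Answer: 35/207 ≈ 0.16908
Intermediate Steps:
H = 1/5 ≈ 0.20000
b = 4 (b = (-2)**2 = 4)
d(Y, N) = 6 + N (d(Y, N) = N + (-1 + 7) = N + 6 = 6 + N)
D(X) = 1/5 + 4*X/7 (D(X) = (X/7)*4 + 1/5 = 4*X/7 + 1/5 = 1/5 + 4*X/7)
1/D(d(-2, 4)) = 1/(1/5 + 4*(6 + 4)/7) = 1/(1/5 + (4/7)*10) = 1/(1/5 + 40/7) = 1/(207/35) = 35/207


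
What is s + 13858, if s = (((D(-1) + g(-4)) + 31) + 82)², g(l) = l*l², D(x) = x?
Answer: 16162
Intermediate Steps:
g(l) = l³
s = 2304 (s = (((-1 + (-4)³) + 31) + 82)² = (((-1 - 64) + 31) + 82)² = ((-65 + 31) + 82)² = (-34 + 82)² = 48² = 2304)
s + 13858 = 2304 + 13858 = 16162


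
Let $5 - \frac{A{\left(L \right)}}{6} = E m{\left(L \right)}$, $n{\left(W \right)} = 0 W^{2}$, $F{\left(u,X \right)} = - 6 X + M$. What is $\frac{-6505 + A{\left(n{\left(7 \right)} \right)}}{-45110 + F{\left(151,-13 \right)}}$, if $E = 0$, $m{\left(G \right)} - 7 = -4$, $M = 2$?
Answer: $\frac{1295}{9006} \approx 0.14379$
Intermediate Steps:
$m{\left(G \right)} = 3$ ($m{\left(G \right)} = 7 - 4 = 3$)
$F{\left(u,X \right)} = 2 - 6 X$ ($F{\left(u,X \right)} = - 6 X + 2 = 2 - 6 X$)
$n{\left(W \right)} = 0$
$A{\left(L \right)} = 30$ ($A{\left(L \right)} = 30 - 6 \cdot 0 \cdot 3 = 30 - 0 = 30 + 0 = 30$)
$\frac{-6505 + A{\left(n{\left(7 \right)} \right)}}{-45110 + F{\left(151,-13 \right)}} = \frac{-6505 + 30}{-45110 + \left(2 - -78\right)} = - \frac{6475}{-45110 + \left(2 + 78\right)} = - \frac{6475}{-45110 + 80} = - \frac{6475}{-45030} = \left(-6475\right) \left(- \frac{1}{45030}\right) = \frac{1295}{9006}$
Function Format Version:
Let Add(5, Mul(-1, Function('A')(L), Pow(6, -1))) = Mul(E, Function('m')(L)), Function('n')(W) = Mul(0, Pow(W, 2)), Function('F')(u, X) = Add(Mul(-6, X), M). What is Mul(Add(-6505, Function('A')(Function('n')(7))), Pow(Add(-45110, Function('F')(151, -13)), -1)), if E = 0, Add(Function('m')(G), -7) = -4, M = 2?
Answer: Rational(1295, 9006) ≈ 0.14379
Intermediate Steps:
Function('m')(G) = 3 (Function('m')(G) = Add(7, -4) = 3)
Function('F')(u, X) = Add(2, Mul(-6, X)) (Function('F')(u, X) = Add(Mul(-6, X), 2) = Add(2, Mul(-6, X)))
Function('n')(W) = 0
Function('A')(L) = 30 (Function('A')(L) = Add(30, Mul(-6, Mul(0, 3))) = Add(30, Mul(-6, 0)) = Add(30, 0) = 30)
Mul(Add(-6505, Function('A')(Function('n')(7))), Pow(Add(-45110, Function('F')(151, -13)), -1)) = Mul(Add(-6505, 30), Pow(Add(-45110, Add(2, Mul(-6, -13))), -1)) = Mul(-6475, Pow(Add(-45110, Add(2, 78)), -1)) = Mul(-6475, Pow(Add(-45110, 80), -1)) = Mul(-6475, Pow(-45030, -1)) = Mul(-6475, Rational(-1, 45030)) = Rational(1295, 9006)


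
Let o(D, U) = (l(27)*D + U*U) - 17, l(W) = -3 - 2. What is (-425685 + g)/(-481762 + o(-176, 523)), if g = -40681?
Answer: 233183/103685 ≈ 2.2490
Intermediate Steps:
l(W) = -5
o(D, U) = -17 + U**2 - 5*D (o(D, U) = (-5*D + U*U) - 17 = (-5*D + U**2) - 17 = (U**2 - 5*D) - 17 = -17 + U**2 - 5*D)
(-425685 + g)/(-481762 + o(-176, 523)) = (-425685 - 40681)/(-481762 + (-17 + 523**2 - 5*(-176))) = -466366/(-481762 + (-17 + 273529 + 880)) = -466366/(-481762 + 274392) = -466366/(-207370) = -466366*(-1/207370) = 233183/103685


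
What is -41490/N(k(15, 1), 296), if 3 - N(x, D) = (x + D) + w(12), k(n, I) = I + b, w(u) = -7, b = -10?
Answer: 41490/277 ≈ 149.78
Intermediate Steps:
k(n, I) = -10 + I (k(n, I) = I - 10 = -10 + I)
N(x, D) = 10 - D - x (N(x, D) = 3 - ((x + D) - 7) = 3 - ((D + x) - 7) = 3 - (-7 + D + x) = 3 + (7 - D - x) = 10 - D - x)
-41490/N(k(15, 1), 296) = -41490/(10 - 1*296 - (-10 + 1)) = -41490/(10 - 296 - 1*(-9)) = -41490/(10 - 296 + 9) = -41490/(-277) = -41490*(-1/277) = 41490/277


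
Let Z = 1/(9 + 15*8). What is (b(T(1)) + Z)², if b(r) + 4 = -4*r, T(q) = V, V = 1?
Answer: 1062961/16641 ≈ 63.876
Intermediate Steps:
T(q) = 1
b(r) = -4 - 4*r
Z = 1/129 (Z = 1/(9 + 120) = 1/129 ≈ 0.0077519)
(b(T(1)) + Z)² = ((-4 - 4*1) + 1/129)² = ((-4 - 4) + 1/129)² = (-8 + 1/129)² = (-1031/129)² = 1062961/16641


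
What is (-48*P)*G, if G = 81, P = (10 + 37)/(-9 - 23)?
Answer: 11421/2 ≈ 5710.5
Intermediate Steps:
P = -47/32 (P = 47/(-32) = 47*(-1/32) = -47/32 ≈ -1.4688)
(-48*P)*G = -48*(-47/32)*81 = (141/2)*81 = 11421/2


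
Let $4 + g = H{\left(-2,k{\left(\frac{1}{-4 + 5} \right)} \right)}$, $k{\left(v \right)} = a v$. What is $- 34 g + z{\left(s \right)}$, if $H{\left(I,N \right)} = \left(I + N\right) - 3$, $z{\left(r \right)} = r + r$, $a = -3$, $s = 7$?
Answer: $422$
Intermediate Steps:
$k{\left(v \right)} = - 3 v$
$z{\left(r \right)} = 2 r$
$H{\left(I,N \right)} = -3 + I + N$
$g = -12$ ($g = -4 - \left(5 + \frac{3}{-4 + 5}\right) = -4 - \left(5 + 3\right) = -4 - 8 = -12$)
$- 34 g + z{\left(s \right)} = \left(-34\right) \left(-12\right) + 2 \cdot 7 = 408 + 14 = 422$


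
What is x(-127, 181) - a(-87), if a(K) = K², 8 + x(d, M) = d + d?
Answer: -7831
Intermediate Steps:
x(d, M) = -8 + 2*d (x(d, M) = -8 + (d + d) = -8 + 2*d)
x(-127, 181) - a(-87) = (-8 + 2*(-127)) - 1*(-87)² = (-8 - 254) - 1*7569 = -262 - 7569 = -7831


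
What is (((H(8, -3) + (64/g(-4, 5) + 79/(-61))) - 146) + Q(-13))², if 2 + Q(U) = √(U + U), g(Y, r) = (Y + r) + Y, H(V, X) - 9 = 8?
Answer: 789526282/33489 - 56228*I*√26/183 ≈ 23576.0 - 1566.7*I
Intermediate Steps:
H(V, X) = 17 (H(V, X) = 9 + 8 = 17)
g(Y, r) = r + 2*Y
Q(U) = -2 + √2*√U (Q(U) = -2 + √(U + U) = -2 + √(2*U) = -2 + √2*√U)
(((H(8, -3) + (64/g(-4, 5) + 79/(-61))) - 146) + Q(-13))² = (((17 + (64/(5 + 2*(-4)) + 79/(-61))) - 146) + (-2 + √2*√(-13)))² = (((17 + (64/(5 - 8) + 79*(-1/61))) - 146) + (-2 + √2*(I*√13)))² = (((17 + (64/(-3) - 79/61)) - 146) + (-2 + I*√26))² = (((17 + (64*(-⅓) - 79/61)) - 146) + (-2 + I*√26))² = (((17 + (-64/3 - 79/61)) - 146) + (-2 + I*√26))² = (((17 - 4141/183) - 146) + (-2 + I*√26))² = ((-1030/183 - 146) + (-2 + I*√26))² = (-27748/183 + (-2 + I*√26))² = (-28114/183 + I*√26)²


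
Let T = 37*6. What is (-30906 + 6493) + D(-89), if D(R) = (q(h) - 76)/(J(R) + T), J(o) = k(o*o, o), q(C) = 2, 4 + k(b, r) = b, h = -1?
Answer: -198697481/8139 ≈ -24413.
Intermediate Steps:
k(b, r) = -4 + b
J(o) = -4 + o² (J(o) = -4 + o*o = -4 + o²)
T = 222
D(R) = -74/(218 + R²) (D(R) = (2 - 76)/((-4 + R²) + 222) = -74/(218 + R²))
(-30906 + 6493) + D(-89) = (-30906 + 6493) - 74/(218 + (-89)²) = -24413 - 74/(218 + 7921) = -24413 - 74/8139 = -198697481/8139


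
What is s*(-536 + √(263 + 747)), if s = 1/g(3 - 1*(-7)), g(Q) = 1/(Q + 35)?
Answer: -24120 + 45*√1010 ≈ -22690.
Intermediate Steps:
g(Q) = 1/(35 + Q)
s = 45 (s = 1/(1/(35 + (3 - 1*(-7)))) = 1/(1/(35 + (3 + 7))) = 1/(1/(35 + 10)) = 1/(1/45) = 45)
s*(-536 + √(263 + 747)) = 45*(-536 + √(263 + 747)) = 45*(-536 + √1010) = -24120 + 45*√1010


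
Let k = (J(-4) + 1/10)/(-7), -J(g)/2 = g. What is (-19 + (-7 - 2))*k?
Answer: 162/5 ≈ 32.400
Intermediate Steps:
J(g) = -2*g
k = -81/70 (k = (-2*(-4) + 1/10)/(-7) = (8 + 1/10)*(-1/7) = (81/10)*(-1/7) = -81/70 ≈ -1.1571)
(-19 + (-7 - 2))*k = (-19 + (-7 - 2))*(-81/70) = (-19 - 9)*(-81/70) = -28*(-81/70) = 162/5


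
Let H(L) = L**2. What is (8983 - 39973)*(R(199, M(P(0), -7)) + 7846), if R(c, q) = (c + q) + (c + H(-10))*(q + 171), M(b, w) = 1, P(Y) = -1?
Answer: -1843099260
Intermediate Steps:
R(c, q) = c + q + (100 + c)*(171 + q) (R(c, q) = (c + q) + (c + (-10)**2)*(q + 171) = (c + q) + (c + 100)*(171 + q) = (c + q) + (100 + c)*(171 + q) = c + q + (100 + c)*(171 + q))
(8983 - 39973)*(R(199, M(P(0), -7)) + 7846) = (8983 - 39973)*((17100 + 101*1 + 172*199 + 199*1) + 7846) = -30990*((17100 + 101 + 34228 + 199) + 7846) = -30990*(51628 + 7846) = -30990*59474 = -1843099260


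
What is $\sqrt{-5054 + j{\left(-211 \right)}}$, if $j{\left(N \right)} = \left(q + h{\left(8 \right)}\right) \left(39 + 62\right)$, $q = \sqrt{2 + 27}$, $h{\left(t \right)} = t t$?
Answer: $\sqrt{1410 + 101 \sqrt{29}} \approx 44.203$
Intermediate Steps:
$h{\left(t \right)} = t^{2}$
$q = \sqrt{29} \approx 5.3852$
$j{\left(N \right)} = 6464 + 101 \sqrt{29}$ ($j{\left(N \right)} = \left(\sqrt{29} + 8^{2}\right) \left(39 + 62\right) = \left(\sqrt{29} + 64\right) 101 = \left(64 + \sqrt{29}\right) 101 = 6464 + 101 \sqrt{29}$)
$\sqrt{-5054 + j{\left(-211 \right)}} = \sqrt{-5054 + \left(6464 + 101 \sqrt{29}\right)} = \sqrt{1410 + 101 \sqrt{29}}$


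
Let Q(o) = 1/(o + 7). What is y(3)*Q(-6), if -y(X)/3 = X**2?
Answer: -27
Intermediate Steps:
y(X) = -3*X**2
Q(o) = 1/(7 + o)
y(3)*Q(-6) = (-3*3**2)/(7 - 6) = -3*9/1 = -27*1 = -27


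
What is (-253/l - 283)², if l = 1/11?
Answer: 9400356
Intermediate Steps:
l = 1/11 ≈ 0.090909
(-253/l - 283)² = (-253/1/11 - 283)² = (-253*11 - 283)² = (-2783 - 283)² = (-3066)² = 9400356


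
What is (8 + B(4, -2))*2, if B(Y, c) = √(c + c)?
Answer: 16 + 4*I ≈ 16.0 + 4.0*I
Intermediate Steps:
B(Y, c) = √2*√c (B(Y, c) = √(2*c) = √2*√c)
(8 + B(4, -2))*2 = (8 + √2*√(-2))*2 = (8 + √2*(I*√2))*2 = (8 + 2*I)*2 = 16 + 4*I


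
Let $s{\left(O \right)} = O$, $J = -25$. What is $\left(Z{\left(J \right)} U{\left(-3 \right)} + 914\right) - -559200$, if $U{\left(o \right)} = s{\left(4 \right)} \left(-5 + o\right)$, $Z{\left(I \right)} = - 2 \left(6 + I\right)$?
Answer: $558898$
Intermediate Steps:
$Z{\left(I \right)} = -12 - 2 I$
$U{\left(o \right)} = -20 + 4 o$ ($U{\left(o \right)} = 4 \left(-5 + o\right) = -20 + 4 o$)
$\left(Z{\left(J \right)} U{\left(-3 \right)} + 914\right) - -559200 = \left(\left(-12 - -50\right) \left(-20 + 4 \left(-3\right)\right) + 914\right) - -559200 = \left(\left(-12 + 50\right) \left(-20 - 12\right) + 914\right) + 559200 = \left(38 \left(-32\right) + 914\right) + 559200 = \left(-1216 + 914\right) + 559200 = -302 + 559200 = 558898$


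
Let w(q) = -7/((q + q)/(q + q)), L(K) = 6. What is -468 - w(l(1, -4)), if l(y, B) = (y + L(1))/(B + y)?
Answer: -461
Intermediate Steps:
l(y, B) = (6 + y)/(B + y) (l(y, B) = (y + 6)/(B + y) = (6 + y)/(B + y))
w(q) = -7 (w(q) = -7/((2*q)/((2*q))) = -7/((2*q)*(1/(2*q))) = -7/1 = -7*1 = -7)
-468 - w(l(1, -4)) = -468 - 1*(-7) = -468 + 7 = -461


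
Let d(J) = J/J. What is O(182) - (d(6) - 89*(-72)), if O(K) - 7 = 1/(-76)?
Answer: -486553/76 ≈ -6402.0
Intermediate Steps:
d(J) = 1
O(K) = 531/76 (O(K) = 7 + 1/(-76) = 7 - 1/76 = 531/76)
O(182) - (d(6) - 89*(-72)) = 531/76 - (1 - 89*(-72)) = 531/76 - (1 + 6408) = 531/76 - 1*6409 = 531/76 - 6409 = -486553/76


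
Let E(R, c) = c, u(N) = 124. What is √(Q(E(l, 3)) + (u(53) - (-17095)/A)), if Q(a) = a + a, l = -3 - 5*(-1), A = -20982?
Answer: √336527070/1614 ≈ 11.366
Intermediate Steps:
l = 2 (l = -3 + 5 = 2)
Q(a) = 2*a
√(Q(E(l, 3)) + (u(53) - (-17095)/A)) = √(2*3 + (124 - (-17095)/(-20982))) = √(6 + (124 - (-17095)*(-1)/20982)) = √(6 + (124 - 1*1315/1614)) = √(6 + (124 - 1315/1614)) = √(6 + 198821/1614) = √(208505/1614) = √336527070/1614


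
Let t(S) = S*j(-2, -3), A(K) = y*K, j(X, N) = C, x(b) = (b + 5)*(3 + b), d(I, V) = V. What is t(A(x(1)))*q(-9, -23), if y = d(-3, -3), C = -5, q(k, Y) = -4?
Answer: -1440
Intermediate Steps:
x(b) = (3 + b)*(5 + b) (x(b) = (5 + b)*(3 + b) = (3 + b)*(5 + b))
j(X, N) = -5
y = -3
A(K) = -3*K
t(S) = -5*S (t(S) = S*(-5) = -5*S)
t(A(x(1)))*q(-9, -23) = -(-15)*(15 + 1² + 8*1)*(-4) = -(-15)*(15 + 1 + 8)*(-4) = -(-15)*24*(-4) = -5*(-72)*(-4) = 360*(-4) = -1440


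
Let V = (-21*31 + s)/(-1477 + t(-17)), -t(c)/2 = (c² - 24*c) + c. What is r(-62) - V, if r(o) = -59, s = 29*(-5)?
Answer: -168179/2837 ≈ -59.281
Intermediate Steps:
t(c) = -2*c² + 46*c (t(c) = -2*((c² - 24*c) + c) = -2*(c² - 23*c) = -2*c² + 46*c)
s = -145
V = 796/2837 (V = (-21*31 - 145)/(-1477 + 2*(-17)*(23 - 1*(-17))) = (-651 - 145)/(-1477 + 2*(-17)*(23 + 17)) = -796/(-1477 + 2*(-17)*40) = -796/(-1477 - 1360) = -796/(-2837) = -796*(-1/2837) = 796/2837 ≈ 0.28058)
r(-62) - V = -59 - 1*796/2837 = -59 - 796/2837 = -168179/2837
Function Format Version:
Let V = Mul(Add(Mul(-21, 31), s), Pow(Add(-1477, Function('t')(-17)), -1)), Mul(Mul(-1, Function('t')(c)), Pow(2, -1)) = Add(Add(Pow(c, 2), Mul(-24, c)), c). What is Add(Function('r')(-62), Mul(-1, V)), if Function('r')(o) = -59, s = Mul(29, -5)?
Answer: Rational(-168179, 2837) ≈ -59.281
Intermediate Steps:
Function('t')(c) = Add(Mul(-2, Pow(c, 2)), Mul(46, c)) (Function('t')(c) = Mul(-2, Add(Add(Pow(c, 2), Mul(-24, c)), c)) = Mul(-2, Add(Pow(c, 2), Mul(-23, c))) = Add(Mul(-2, Pow(c, 2)), Mul(46, c)))
s = -145
V = Rational(796, 2837) (V = Mul(Add(Mul(-21, 31), -145), Pow(Add(-1477, Mul(2, -17, Add(23, Mul(-1, -17)))), -1)) = Mul(Add(-651, -145), Pow(Add(-1477, Mul(2, -17, Add(23, 17))), -1)) = Mul(-796, Pow(Add(-1477, Mul(2, -17, 40)), -1)) = Mul(-796, Pow(Add(-1477, -1360), -1)) = Mul(-796, Pow(-2837, -1)) = Mul(-796, Rational(-1, 2837)) = Rational(796, 2837) ≈ 0.28058)
Add(Function('r')(-62), Mul(-1, V)) = Add(-59, Mul(-1, Rational(796, 2837))) = Add(-59, Rational(-796, 2837)) = Rational(-168179, 2837)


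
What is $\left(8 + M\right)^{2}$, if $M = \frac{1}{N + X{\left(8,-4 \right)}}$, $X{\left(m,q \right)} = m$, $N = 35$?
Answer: $\frac{119025}{1849} \approx 64.373$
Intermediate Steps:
$M = \frac{1}{43}$ ($M = \frac{1}{35 + 8} = \frac{1}{43} \approx 0.023256$)
$\left(8 + M\right)^{2} = \left(8 + \frac{1}{43}\right)^{2} = \left(\frac{345}{43}\right)^{2} = \frac{119025}{1849}$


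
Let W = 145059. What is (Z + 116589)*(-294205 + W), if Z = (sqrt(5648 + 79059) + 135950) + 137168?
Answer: -58123240222 - 149146*sqrt(84707) ≈ -5.8167e+10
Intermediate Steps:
Z = 273118 + sqrt(84707) (Z = (sqrt(84707) + 135950) + 137168 = (135950 + sqrt(84707)) + 137168 = 273118 + sqrt(84707) ≈ 2.7341e+5)
(Z + 116589)*(-294205 + W) = ((273118 + sqrt(84707)) + 116589)*(-294205 + 145059) = (389707 + sqrt(84707))*(-149146) = -58123240222 - 149146*sqrt(84707)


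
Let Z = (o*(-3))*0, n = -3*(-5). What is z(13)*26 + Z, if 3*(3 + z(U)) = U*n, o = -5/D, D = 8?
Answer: 1612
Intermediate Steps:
o = -5/8 ≈ -0.62500
n = 15
Z = 0 (Z = -5/8*(-3)*0 = (15/8)*0 = 0)
z(U) = -3 + 5*U (z(U) = -3 + (U*15)/3 = -3 + (15*U)/3 = -3 + 5*U)
z(13)*26 + Z = (-3 + 5*13)*26 + 0 = (-3 + 65)*26 + 0 = 62*26 + 0 = 1612 + 0 = 1612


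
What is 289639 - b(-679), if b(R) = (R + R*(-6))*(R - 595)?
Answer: 4614869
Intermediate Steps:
b(R) = -5*R*(-595 + R) (b(R) = (R - 6*R)*(-595 + R) = (-5*R)*(-595 + R) = -5*R*(-595 + R))
289639 - b(-679) = 289639 - 5*(-679)*(595 - 1*(-679)) = 289639 - 5*(-679)*(595 + 679) = 289639 - 5*(-679)*1274 = 289639 - 1*(-4325230) = 289639 + 4325230 = 4614869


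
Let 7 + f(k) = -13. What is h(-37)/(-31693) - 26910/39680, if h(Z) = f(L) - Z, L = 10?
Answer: -85353319/125757824 ≈ -0.67871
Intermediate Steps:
f(k) = -20 (f(k) = -7 - 13 = -20)
h(Z) = -20 - Z
h(-37)/(-31693) - 26910/39680 = (-20 - 1*(-37))/(-31693) - 26910/39680 = (-20 + 37)*(-1/31693) - 26910*1/39680 = 17*(-1/31693) - 2691/3968 = -17/31693 - 2691/3968 = -85353319/125757824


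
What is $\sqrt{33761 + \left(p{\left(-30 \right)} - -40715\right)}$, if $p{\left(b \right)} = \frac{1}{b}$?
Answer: $\frac{\sqrt{67028370}}{30} \approx 272.9$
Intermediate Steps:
$\sqrt{33761 + \left(p{\left(-30 \right)} - -40715\right)} = \sqrt{33761 + \left(\frac{1}{-30} - -40715\right)} = \sqrt{33761 + \left(- \frac{1}{30} + 40715\right)} = \sqrt{33761 + \frac{1221449}{30}} = \sqrt{\frac{2234279}{30}} = \frac{\sqrt{67028370}}{30}$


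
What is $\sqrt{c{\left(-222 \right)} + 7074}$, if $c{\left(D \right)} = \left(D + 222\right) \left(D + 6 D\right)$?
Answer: $3 \sqrt{786} \approx 84.107$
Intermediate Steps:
$c{\left(D \right)} = 7 D \left(222 + D\right)$ ($c{\left(D \right)} = \left(222 + D\right) 7 D = 7 D \left(222 + D\right)$)
$\sqrt{c{\left(-222 \right)} + 7074} = \sqrt{7 \left(-222\right) \left(222 - 222\right) + 7074} = \sqrt{7 \left(-222\right) 0 + 7074} = \sqrt{0 + 7074} = \sqrt{7074} = 3 \sqrt{786}$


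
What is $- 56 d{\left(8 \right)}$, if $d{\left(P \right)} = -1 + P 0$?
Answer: $56$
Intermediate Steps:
$d{\left(P \right)} = -1$ ($d{\left(P \right)} = -1 + 0 = -1$)
$- 56 d{\left(8 \right)} = \left(-56\right) \left(-1\right) = 56$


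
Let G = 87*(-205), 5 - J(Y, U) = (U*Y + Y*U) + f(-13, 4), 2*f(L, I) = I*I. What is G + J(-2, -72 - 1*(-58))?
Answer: -17894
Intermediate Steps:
f(L, I) = I²/2 (f(L, I) = (I*I)/2 = I²/2)
J(Y, U) = -3 - 2*U*Y (J(Y, U) = 5 - ((U*Y + Y*U) + (½)*4²) = 5 - ((U*Y + U*Y) + (½)*16) = 5 - (2*U*Y + 8) = 5 - (8 + 2*U*Y) = 5 + (-8 - 2*U*Y) = -3 - 2*U*Y)
G = -17835
G + J(-2, -72 - 1*(-58)) = -17835 + (-3 - 2*(-72 - 1*(-58))*(-2)) = -17835 + (-3 - 2*(-72 + 58)*(-2)) = -17835 + (-3 - 2*(-14)*(-2)) = -17835 + (-3 - 56) = -17835 - 59 = -17894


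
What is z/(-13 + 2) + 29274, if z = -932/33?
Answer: 10627394/363 ≈ 29277.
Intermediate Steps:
z = -932/33 (z = -932*1/33 = -932/33 ≈ -28.242)
z/(-13 + 2) + 29274 = -932/(33*(-13 + 2)) + 29274 = -932/33/(-11) + 29274 = -932/33*(-1/11) + 29274 = 932/363 + 29274 = 10627394/363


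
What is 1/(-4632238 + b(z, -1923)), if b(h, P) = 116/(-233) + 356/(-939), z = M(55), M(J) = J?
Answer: -218787/1013473647178 ≈ -2.1588e-7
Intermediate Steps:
z = 55
b(h, P) = -191872/218787 (b(h, P) = 116*(-1/233) + 356*(-1/939) = -116/233 - 356/939 = -191872/218787)
1/(-4632238 + b(z, -1923)) = 1/(-4632238 - 191872/218787) = 1/(-1013473647178/218787) = -218787/1013473647178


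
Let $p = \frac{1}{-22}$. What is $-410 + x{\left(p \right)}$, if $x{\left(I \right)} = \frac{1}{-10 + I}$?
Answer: $- \frac{90632}{221} \approx -410.1$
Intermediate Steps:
$p = - \frac{1}{22} \approx -0.045455$
$-410 + x{\left(p \right)} = -410 + \frac{1}{-10 - \frac{1}{22}} = -410 + \frac{1}{- \frac{221}{22}} = -410 - \frac{22}{221} = - \frac{90632}{221}$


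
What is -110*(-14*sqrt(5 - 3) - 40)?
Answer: 4400 + 1540*sqrt(2) ≈ 6577.9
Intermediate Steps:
-110*(-14*sqrt(5 - 3) - 40) = -110*(-14*sqrt(2) - 40) = -110*(-40 - 14*sqrt(2)) = 4400 + 1540*sqrt(2)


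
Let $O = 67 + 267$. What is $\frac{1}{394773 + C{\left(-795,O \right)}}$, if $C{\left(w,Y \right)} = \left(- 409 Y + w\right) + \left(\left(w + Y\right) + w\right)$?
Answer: $\frac{1}{256116} \approx 3.9045 \cdot 10^{-6}$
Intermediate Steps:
$O = 334$
$C{\left(w,Y \right)} = - 408 Y + 3 w$ ($C{\left(w,Y \right)} = \left(w - 409 Y\right) + \left(\left(Y + w\right) + w\right) = \left(w - 409 Y\right) + \left(Y + 2 w\right) = - 408 Y + 3 w$)
$\frac{1}{394773 + C{\left(-795,O \right)}} = \frac{1}{394773 + \left(\left(-408\right) 334 + 3 \left(-795\right)\right)} = \frac{1}{394773 - 138657} = \frac{1}{256116}$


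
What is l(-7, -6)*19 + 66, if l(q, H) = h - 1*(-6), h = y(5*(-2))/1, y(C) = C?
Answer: -10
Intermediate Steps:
h = -10 (h = (5*(-2))/1 = -10*1 = -10)
l(q, H) = -4 (l(q, H) = -10 - 1*(-6) = -10 + 6 = -4)
l(-7, -6)*19 + 66 = -4*19 + 66 = -76 + 66 = -10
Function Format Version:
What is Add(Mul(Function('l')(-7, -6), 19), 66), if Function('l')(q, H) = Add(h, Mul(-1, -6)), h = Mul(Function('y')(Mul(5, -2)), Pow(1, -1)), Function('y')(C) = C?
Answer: -10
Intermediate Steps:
h = -10 (h = Mul(Mul(5, -2), Pow(1, -1)) = Mul(-10, 1) = -10)
Function('l')(q, H) = -4 (Function('l')(q, H) = Add(-10, Mul(-1, -6)) = Add(-10, 6) = -4)
Add(Mul(Function('l')(-7, -6), 19), 66) = Add(Mul(-4, 19), 66) = Add(-76, 66) = -10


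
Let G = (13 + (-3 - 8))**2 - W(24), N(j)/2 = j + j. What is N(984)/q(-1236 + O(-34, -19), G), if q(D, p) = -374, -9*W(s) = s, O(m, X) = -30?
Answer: -1968/187 ≈ -10.524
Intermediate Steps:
N(j) = 4*j (N(j) = 2*(j + j) = 2*(2*j) = 4*j)
W(s) = -s/9
G = 20/3 (G = (13 + (-3 - 8))**2 - (-1)*24/9 = (13 - 11)**2 - 1*(-8/3) = 2**2 + 8/3 = 4 + 8/3 = 20/3 ≈ 6.6667)
N(984)/q(-1236 + O(-34, -19), G) = (4*984)/(-374) = 3936*(-1/374) = -1968/187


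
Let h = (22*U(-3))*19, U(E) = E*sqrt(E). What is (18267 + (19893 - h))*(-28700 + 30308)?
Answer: 61361280 + 2016432*I*sqrt(3) ≈ 6.1361e+7 + 3.4926e+6*I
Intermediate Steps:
U(E) = E**(3/2)
h = -1254*I*sqrt(3) (h = (22*(-3)**(3/2))*19 = (22*(-3*I*sqrt(3)))*19 = -66*I*sqrt(3)*19 = -1254*I*sqrt(3) ≈ -2172.0*I)
(18267 + (19893 - h))*(-28700 + 30308) = (18267 + (19893 - (-1254)*I*sqrt(3)))*(-28700 + 30308) = (18267 + (19893 + 1254*I*sqrt(3)))*1608 = (38160 + 1254*I*sqrt(3))*1608 = 61361280 + 2016432*I*sqrt(3)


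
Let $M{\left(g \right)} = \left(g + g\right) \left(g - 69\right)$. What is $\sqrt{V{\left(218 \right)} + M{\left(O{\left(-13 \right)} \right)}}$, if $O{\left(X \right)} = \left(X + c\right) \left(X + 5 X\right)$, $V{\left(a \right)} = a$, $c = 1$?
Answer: $\sqrt{1623242} \approx 1274.1$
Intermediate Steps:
$O{\left(X \right)} = 6 X \left(1 + X\right)$ ($O{\left(X \right)} = \left(X + 1\right) \left(X + 5 X\right) = \left(1 + X\right) 6 X = 6 X \left(1 + X\right)$)
$M{\left(g \right)} = 2 g \left(-69 + g\right)$
$\sqrt{V{\left(218 \right)} + M{\left(O{\left(-13 \right)} \right)}} = \sqrt{218 + 2 \cdot 6 \left(-13\right) \left(1 - 13\right) \left(-69 + 6 \left(-13\right) \left(1 - 13\right)\right)} = \sqrt{218 + 2 \cdot 6 \left(-13\right) \left(-12\right) \left(-69 + 6 \left(-13\right) \left(-12\right)\right)} = \sqrt{218 + 2 \cdot 936 \left(-69 + 936\right)} = \sqrt{218 + 2 \cdot 936 \cdot 867} = \sqrt{218 + 1623024} = \sqrt{1623242}$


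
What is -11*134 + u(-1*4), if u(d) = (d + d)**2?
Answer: -1410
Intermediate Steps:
u(d) = 4*d**2 (u(d) = (2*d)**2 = 4*d**2)
-11*134 + u(-1*4) = -11*134 + 4*(-1*4)**2 = -1474 + 4*(-4)**2 = -1474 + 4*16 = -1474 + 64 = -1410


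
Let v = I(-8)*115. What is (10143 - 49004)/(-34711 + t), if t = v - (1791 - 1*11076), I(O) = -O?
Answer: 38861/24506 ≈ 1.5858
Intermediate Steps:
v = 920 (v = -1*(-8)*115 = 8*115 = 920)
t = 10205 (t = 920 - (1791 - 1*11076) = 920 - (1791 - 11076) = 920 - 1*(-9285) = 920 + 9285 = 10205)
(10143 - 49004)/(-34711 + t) = (10143 - 49004)/(-34711 + 10205) = -38861/(-24506) = -38861*(-1/24506) = 38861/24506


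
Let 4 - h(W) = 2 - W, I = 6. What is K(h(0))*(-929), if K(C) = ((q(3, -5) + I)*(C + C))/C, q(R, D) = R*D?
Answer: 16722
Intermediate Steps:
h(W) = 2 + W (h(W) = 4 - (2 - W) = 4 + (-2 + W) = 2 + W)
q(R, D) = D*R
K(C) = -18 (K(C) = ((-5*3 + 6)*(C + C))/C = ((-15 + 6)*(2*C))/C = (-18*C)/C = -18)
K(h(0))*(-929) = -18*(-929) = 16722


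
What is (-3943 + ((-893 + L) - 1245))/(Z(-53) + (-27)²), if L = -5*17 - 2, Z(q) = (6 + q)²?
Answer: -3084/1469 ≈ -2.0994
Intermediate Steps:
L = -87 (L = -85 - 2 = -87)
(-3943 + ((-893 + L) - 1245))/(Z(-53) + (-27)²) = (-3943 + ((-893 - 87) - 1245))/((6 - 53)² + (-27)²) = (-3943 + (-980 - 1245))/((-47)² + 729) = (-3943 - 2225)/(2209 + 729) = -6168/2938 = -6168*1/2938 = -3084/1469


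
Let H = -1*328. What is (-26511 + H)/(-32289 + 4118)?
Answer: 26839/28171 ≈ 0.95272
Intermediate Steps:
H = -328
(-26511 + H)/(-32289 + 4118) = (-26511 - 328)/(-32289 + 4118) = -26839/(-28171) = -26839*(-1/28171) = 26839/28171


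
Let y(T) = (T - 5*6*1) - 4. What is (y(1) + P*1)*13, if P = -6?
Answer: -507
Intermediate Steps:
y(T) = -34 + T (y(T) = (T - 30*1) - 4 = (T - 30) - 4 = (-30 + T) - 4 = -34 + T)
(y(1) + P*1)*13 = ((-34 + 1) - 6*1)*13 = (-33 - 6)*13 = -39*13 = -507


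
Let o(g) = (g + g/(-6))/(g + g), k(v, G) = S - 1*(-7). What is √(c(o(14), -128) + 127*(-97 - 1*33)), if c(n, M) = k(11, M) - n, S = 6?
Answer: I*√593907/6 ≈ 128.44*I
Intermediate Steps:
k(v, G) = 13 (k(v, G) = 6 - 1*(-7) = 6 + 7 = 13)
o(g) = 5/12 (o(g) = (g + g*(-⅙))/((2*g)) = (g - g/6)*(1/(2*g)) = (5*g/6)*(1/(2*g)) = 5/12)
c(n, M) = 13 - n
√(c(o(14), -128) + 127*(-97 - 1*33)) = √((13 - 1*5/12) + 127*(-97 - 1*33)) = √((13 - 5/12) + 127*(-97 - 33)) = √(151/12 + 127*(-130)) = √(151/12 - 16510) = √(-197969/12) = I*√593907/6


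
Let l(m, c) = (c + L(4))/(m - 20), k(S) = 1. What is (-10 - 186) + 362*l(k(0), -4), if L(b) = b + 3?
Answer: -4810/19 ≈ -253.16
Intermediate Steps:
L(b) = 3 + b
l(m, c) = (7 + c)/(-20 + m) (l(m, c) = (c + (3 + 4))/(m - 20) = (c + 7)/(-20 + m) = (7 + c)/(-20 + m))
(-10 - 186) + 362*l(k(0), -4) = (-10 - 186) + 362*((7 - 4)/(-20 + 1)) = -196 + 362*(3/(-19)) = -196 + 362*(-1/19*3) = -196 + 362*(-3/19) = -196 - 1086/19 = -4810/19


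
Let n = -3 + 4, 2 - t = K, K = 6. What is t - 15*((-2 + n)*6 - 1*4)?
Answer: 146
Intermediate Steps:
t = -4 (t = 2 - 1*6 = 2 - 6 = -4)
n = 1
t - 15*((-2 + n)*6 - 1*4) = -4 - 15*((-2 + 1)*6 - 1*4) = -4 - 15*(-1*6 - 4) = -4 - 15*(-6 - 4) = -4 - 15*(-10) = -4 + 150 = 146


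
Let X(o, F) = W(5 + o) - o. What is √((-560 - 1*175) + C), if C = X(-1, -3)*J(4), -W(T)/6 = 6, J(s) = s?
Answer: 5*I*√35 ≈ 29.58*I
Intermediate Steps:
W(T) = -36 (W(T) = -6*6 = -36)
X(o, F) = -36 - o
C = -140 (C = (-36 - 1*(-1))*4 = (-36 + 1)*4 = -35*4 = -140)
√((-560 - 1*175) + C) = √((-560 - 1*175) - 140) = √((-560 - 175) - 140) = √(-735 - 140) = √(-875) = 5*I*√35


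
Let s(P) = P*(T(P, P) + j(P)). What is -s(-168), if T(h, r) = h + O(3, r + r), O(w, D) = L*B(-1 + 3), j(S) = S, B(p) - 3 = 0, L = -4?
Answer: -58464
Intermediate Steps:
B(p) = 3 (B(p) = 3 + 0 = 3)
O(w, D) = -12 (O(w, D) = -4*3 = -12)
T(h, r) = -12 + h (T(h, r) = h - 12 = -12 + h)
s(P) = P*(-12 + 2*P) (s(P) = P*((-12 + P) + P) = P*(-12 + 2*P))
-s(-168) = -2*(-168)*(-6 - 168) = -2*(-168)*(-174) = -1*58464 = -58464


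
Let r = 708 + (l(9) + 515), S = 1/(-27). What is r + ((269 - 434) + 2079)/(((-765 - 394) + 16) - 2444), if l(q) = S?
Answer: 118391062/96849 ≈ 1222.4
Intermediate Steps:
S = -1/27 ≈ -0.037037
l(q) = -1/27
r = 33020/27 (r = 708 + (-1/27 + 515) = 708 + 13904/27 = 33020/27 ≈ 1223.0)
r + ((269 - 434) + 2079)/(((-765 - 394) + 16) - 2444) = 33020/27 + ((269 - 434) + 2079)/(((-765 - 394) + 16) - 2444) = 33020/27 + (-165 + 2079)/((-1159 + 16) - 2444) = 33020/27 + 1914/(-1143 - 2444) = 33020/27 + 1914/(-3587) = 33020/27 + 1914*(-1/3587) = 33020/27 - 1914/3587 = 118391062/96849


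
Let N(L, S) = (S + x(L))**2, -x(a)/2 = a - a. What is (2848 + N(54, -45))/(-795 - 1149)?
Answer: -4873/1944 ≈ -2.5067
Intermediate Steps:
x(a) = 0 (x(a) = -2*(a - a) = -2*0 = 0)
N(L, S) = S**2 (N(L, S) = (S + 0)**2 = S**2)
(2848 + N(54, -45))/(-795 - 1149) = (2848 + (-45)**2)/(-795 - 1149) = (2848 + 2025)/(-1944) = 4873*(-1/1944) = -4873/1944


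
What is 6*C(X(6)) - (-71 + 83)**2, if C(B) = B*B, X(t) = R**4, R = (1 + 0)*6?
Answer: 10077552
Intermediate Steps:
R = 6 (R = 1*6 = 6)
X(t) = 1296 (X(t) = 6**4 = 1296)
C(B) = B**2
6*C(X(6)) - (-71 + 83)**2 = 6*1296**2 - (-71 + 83)**2 = 6*1679616 - 1*12**2 = 10077696 - 1*144 = 10077696 - 144 = 10077552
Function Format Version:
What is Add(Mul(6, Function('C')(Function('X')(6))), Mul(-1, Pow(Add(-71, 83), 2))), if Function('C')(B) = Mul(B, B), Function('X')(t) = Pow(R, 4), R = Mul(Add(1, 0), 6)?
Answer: 10077552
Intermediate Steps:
R = 6 (R = Mul(1, 6) = 6)
Function('X')(t) = 1296 (Function('X')(t) = Pow(6, 4) = 1296)
Function('C')(B) = Pow(B, 2)
Add(Mul(6, Function('C')(Function('X')(6))), Mul(-1, Pow(Add(-71, 83), 2))) = Add(Mul(6, Pow(1296, 2)), Mul(-1, Pow(Add(-71, 83), 2))) = Add(Mul(6, 1679616), Mul(-1, Pow(12, 2))) = Add(10077696, Mul(-1, 144)) = Add(10077696, -144) = 10077552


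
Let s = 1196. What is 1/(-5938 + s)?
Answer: -1/4742 ≈ -0.00021088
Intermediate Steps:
1/(-5938 + s) = 1/(-5938 + 1196) = 1/(-4742) = -1/4742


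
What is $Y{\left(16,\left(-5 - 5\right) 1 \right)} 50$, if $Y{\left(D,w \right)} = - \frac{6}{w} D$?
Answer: $480$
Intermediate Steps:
$Y{\left(D,w \right)} = - \frac{6 D}{w}$
$Y{\left(16,\left(-5 - 5\right) 1 \right)} 50 = \left(-6\right) 16 \frac{1}{\left(-5 - 5\right) 1} \cdot 50 = \left(-6\right) 16 \frac{1}{\left(-10\right) 1} \cdot 50 = \left(-6\right) 16 \frac{1}{-10} \cdot 50 = \left(-6\right) 16 \left(- \frac{1}{10}\right) 50 = \frac{48}{5} \cdot 50 = 480$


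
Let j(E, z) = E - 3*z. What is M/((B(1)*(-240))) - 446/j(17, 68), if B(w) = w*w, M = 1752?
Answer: -9191/1870 ≈ -4.9150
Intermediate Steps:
B(w) = w**2
M/((B(1)*(-240))) - 446/j(17, 68) = 1752/((1**2*(-240))) - 446/(17 - 3*68) = 1752/((1*(-240))) - 446/(17 - 204) = 1752/(-240) - 446/(-187) = 1752*(-1/240) - 446*(-1/187) = -73/10 + 446/187 = -9191/1870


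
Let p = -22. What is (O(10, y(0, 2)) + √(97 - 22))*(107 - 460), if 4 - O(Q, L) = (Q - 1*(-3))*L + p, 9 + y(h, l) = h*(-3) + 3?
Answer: -36712 - 1765*√3 ≈ -39769.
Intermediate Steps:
y(h, l) = -6 - 3*h (y(h, l) = -9 + (h*(-3) + 3) = -9 + (-3*h + 3) = -9 + (3 - 3*h) = -6 - 3*h)
O(Q, L) = 26 - L*(3 + Q) (O(Q, L) = 4 - ((Q - 1*(-3))*L - 22) = 4 - ((Q + 3)*L - 22) = 4 - ((3 + Q)*L - 22) = 4 - (L*(3 + Q) - 22) = 4 - (-22 + L*(3 + Q)) = 4 + (22 - L*(3 + Q)) = 26 - L*(3 + Q))
(O(10, y(0, 2)) + √(97 - 22))*(107 - 460) = ((26 - 3*(-6 - 3*0) - 1*(-6 - 3*0)*10) + √(97 - 22))*(107 - 460) = ((26 - 3*(-6 + 0) - 1*(-6 + 0)*10) + √75)*(-353) = ((26 - 3*(-6) - 1*(-6)*10) + 5*√3)*(-353) = ((26 + 18 + 60) + 5*√3)*(-353) = (104 + 5*√3)*(-353) = -36712 - 1765*√3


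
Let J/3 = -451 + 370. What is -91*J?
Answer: 22113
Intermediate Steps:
J = -243 (J = 3*(-451 + 370) = 3*(-81) = -243)
-91*J = -91*(-243) = 22113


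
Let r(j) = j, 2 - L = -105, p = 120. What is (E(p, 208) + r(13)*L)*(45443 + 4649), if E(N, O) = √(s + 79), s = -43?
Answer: 69978524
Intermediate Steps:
L = 107 (L = 2 - 1*(-105) = 2 + 105 = 107)
E(N, O) = 6 (E(N, O) = √(-43 + 79) = √36 = 6)
(E(p, 208) + r(13)*L)*(45443 + 4649) = (6 + 13*107)*(45443 + 4649) = (6 + 1391)*50092 = 1397*50092 = 69978524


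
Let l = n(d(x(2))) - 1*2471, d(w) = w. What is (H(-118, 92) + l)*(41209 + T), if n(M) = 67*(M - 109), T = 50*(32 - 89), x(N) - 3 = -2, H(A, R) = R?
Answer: -368821785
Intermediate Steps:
x(N) = 1 (x(N) = 3 - 2 = 1)
T = -2850 (T = 50*(-57) = -2850)
n(M) = -7303 + 67*M (n(M) = 67*(-109 + M) = -7303 + 67*M)
l = -9707 (l = (-7303 + 67*1) - 1*2471 = (-7303 + 67) - 2471 = -7236 - 2471 = -9707)
(H(-118, 92) + l)*(41209 + T) = (92 - 9707)*(41209 - 2850) = -9615*38359 = -368821785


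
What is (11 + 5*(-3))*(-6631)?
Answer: 26524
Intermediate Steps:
(11 + 5*(-3))*(-6631) = (11 - 15)*(-6631) = -4*(-6631) = 26524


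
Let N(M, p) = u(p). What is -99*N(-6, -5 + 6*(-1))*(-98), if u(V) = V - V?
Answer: 0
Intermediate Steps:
u(V) = 0
N(M, p) = 0
-99*N(-6, -5 + 6*(-1))*(-98) = -99*0*(-98) = 0*(-98) = 0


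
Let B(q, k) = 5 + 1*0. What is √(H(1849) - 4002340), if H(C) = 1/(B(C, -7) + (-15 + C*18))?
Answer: I*√1107673594192322/16636 ≈ 2000.6*I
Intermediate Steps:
B(q, k) = 5 (B(q, k) = 5 + 0 = 5)
H(C) = 1/(-10 + 18*C) (H(C) = 1/(5 + (-15 + C*18)) = 1/(5 + (-15 + 18*C)) = 1/(-10 + 18*C))
√(H(1849) - 4002340) = √(1/(2*(-5 + 9*1849)) - 4002340) = √(1/(2*(-5 + 16641)) - 4002340) = √((½)/16636 - 4002340) = √((½)*(1/16636) - 4002340) = √(1/33272 - 4002340) = √(-133165856479/33272) = I*√1107673594192322/16636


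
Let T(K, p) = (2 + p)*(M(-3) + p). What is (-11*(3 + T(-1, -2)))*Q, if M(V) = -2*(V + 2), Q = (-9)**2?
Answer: -2673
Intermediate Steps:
Q = 81
M(V) = -4 - 2*V (M(V) = -2*(2 + V) = -4 - 2*V)
T(K, p) = (2 + p)**2 (T(K, p) = (2 + p)*((-4 - 2*(-3)) + p) = (2 + p)*((-4 + 6) + p) = (2 + p)*(2 + p) = (2 + p)**2)
(-11*(3 + T(-1, -2)))*Q = -11*(3 + (4 + (-2)**2 + 4*(-2)))*81 = -11*(3 + (4 + 4 - 8))*81 = -11*(3 + 0)*81 = -11*3*81 = -33*81 = -2673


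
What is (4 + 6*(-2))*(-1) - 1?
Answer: 7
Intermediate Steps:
(4 + 6*(-2))*(-1) - 1 = (4 - 12)*(-1) - 1 = -8*(-1) - 1 = 8 - 1 = 7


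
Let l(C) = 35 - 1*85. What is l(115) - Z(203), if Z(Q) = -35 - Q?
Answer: 188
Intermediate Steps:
l(C) = -50 (l(C) = 35 - 85 = -50)
l(115) - Z(203) = -50 - (-35 - 1*203) = -50 - (-35 - 203) = -50 - 1*(-238) = -50 + 238 = 188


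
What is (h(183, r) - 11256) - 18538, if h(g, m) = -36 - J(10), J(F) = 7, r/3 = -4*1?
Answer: -29837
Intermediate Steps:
r = -12 (r = 3*(-4*1) = 3*(-4) = -12)
h(g, m) = -43 (h(g, m) = -36 - 1*7 = -36 - 7 = -43)
(h(183, r) - 11256) - 18538 = (-43 - 11256) - 18538 = -11299 - 18538 = -29837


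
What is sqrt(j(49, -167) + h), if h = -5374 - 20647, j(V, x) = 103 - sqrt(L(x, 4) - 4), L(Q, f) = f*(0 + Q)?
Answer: sqrt(-25918 - 4*I*sqrt(42)) ≈ 0.0805 - 160.99*I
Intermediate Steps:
L(Q, f) = Q*f (L(Q, f) = f*Q = Q*f)
j(V, x) = 103 - sqrt(-4 + 4*x) (j(V, x) = 103 - sqrt(x*4 - 4) = 103 - sqrt(4*x - 4) = 103 - sqrt(-4 + 4*x))
h = -26021
sqrt(j(49, -167) + h) = sqrt((103 - 2*sqrt(-1 - 167)) - 26021) = sqrt((103 - 4*I*sqrt(42)) - 26021) = sqrt(-25918 - 4*I*sqrt(42))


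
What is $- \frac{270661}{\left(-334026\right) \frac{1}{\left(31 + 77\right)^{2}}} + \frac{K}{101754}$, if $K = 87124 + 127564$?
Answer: $\frac{8925223946264}{944124489} \approx 9453.4$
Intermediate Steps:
$K = 214688$
$- \frac{270661}{\left(-334026\right) \frac{1}{\left(31 + 77\right)^{2}}} + \frac{K}{101754} = - \frac{270661}{\left(-334026\right) \frac{1}{\left(31 + 77\right)^{2}}} + \frac{214688}{101754} = - \frac{270661}{\left(-334026\right) \frac{1}{108^{2}}} + 214688 \cdot \frac{1}{101754} = - \frac{270661}{\left(-334026\right) \frac{1}{11664}} + \frac{107344}{50877} = - \frac{270661}{- \frac{18557}{648}} + \frac{107344}{50877} = \left(-270661\right) \left(- \frac{648}{18557}\right) + \frac{107344}{50877} = \frac{175388328}{18557} + \frac{107344}{50877} = \frac{8925223946264}{944124489}$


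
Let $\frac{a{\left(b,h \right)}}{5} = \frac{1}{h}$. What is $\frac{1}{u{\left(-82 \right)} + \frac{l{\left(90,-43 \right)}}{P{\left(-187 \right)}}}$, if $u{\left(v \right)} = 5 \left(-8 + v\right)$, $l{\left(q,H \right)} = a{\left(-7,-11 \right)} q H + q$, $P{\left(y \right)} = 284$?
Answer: $- \frac{781}{346365} \approx -0.0022548$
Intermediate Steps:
$a{\left(b,h \right)} = \frac{5}{h}$
$l{\left(q,H \right)} = q - \frac{5 H q}{11}$ ($l{\left(q,H \right)} = \frac{5}{-11} q H + q = 5 \left(- \frac{1}{11}\right) q H + q = - \frac{5 q}{11} H + q = - \frac{5 H q}{11} + q = q - \frac{5 H q}{11}$)
$u{\left(v \right)} = -40 + 5 v$
$\frac{1}{u{\left(-82 \right)} + \frac{l{\left(90,-43 \right)}}{P{\left(-187 \right)}}} = \frac{1}{\left(-40 + 5 \left(-82\right)\right) + \frac{\frac{1}{11} \cdot 90 \left(11 - -215\right)}{284}} = \frac{1}{\left(-40 - 410\right) + \frac{1}{11} \cdot 90 \left(11 + 215\right) \frac{1}{284}} = \frac{1}{-450 + \frac{1}{11} \cdot 90 \cdot 226 \cdot \frac{1}{284}} = \frac{1}{-450 + \frac{20340}{11} \cdot \frac{1}{284}} = \frac{1}{-450 + \frac{5085}{781}} = \frac{1}{- \frac{346365}{781}} = - \frac{781}{346365}$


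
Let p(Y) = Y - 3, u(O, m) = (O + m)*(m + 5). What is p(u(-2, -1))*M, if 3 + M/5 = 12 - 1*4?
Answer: -375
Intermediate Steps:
u(O, m) = (5 + m)*(O + m) (u(O, m) = (O + m)*(5 + m) = (5 + m)*(O + m))
p(Y) = -3 + Y
M = 25 (M = -15 + 5*(12 - 1*4) = -15 + 5*(12 - 4) = -15 + 5*8 = -15 + 40 = 25)
p(u(-2, -1))*M = (-3 + ((-1)² + 5*(-2) + 5*(-1) - 2*(-1)))*25 = (-3 + (1 - 10 - 5 + 2))*25 = (-3 - 12)*25 = -15*25 = -375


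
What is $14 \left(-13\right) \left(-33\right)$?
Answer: $6006$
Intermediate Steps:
$14 \left(-13\right) \left(-33\right) = \left(-182\right) \left(-33\right) = 6006$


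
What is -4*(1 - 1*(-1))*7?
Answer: -56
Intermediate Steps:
-4*(1 - 1*(-1))*7 = -4*(1 + 1)*7 = -4*2*7 = -8*7 = -56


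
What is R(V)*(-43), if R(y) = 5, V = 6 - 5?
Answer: -215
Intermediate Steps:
V = 1
R(V)*(-43) = 5*(-43) = -215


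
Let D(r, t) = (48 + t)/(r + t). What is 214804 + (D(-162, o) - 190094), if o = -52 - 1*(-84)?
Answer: 321222/13 ≈ 24709.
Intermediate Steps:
o = 32 (o = -52 + 84 = 32)
D(r, t) = (48 + t)/(r + t)
214804 + (D(-162, o) - 190094) = 214804 + ((48 + 32)/(-162 + 32) - 190094) = 214804 + (80/(-130) - 190094) = 214804 + (-1/130*80 - 190094) = 214804 + (-8/13 - 190094) = 214804 - 2471230/13 = 321222/13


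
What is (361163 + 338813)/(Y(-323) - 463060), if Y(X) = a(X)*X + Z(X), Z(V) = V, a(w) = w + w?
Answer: -699976/254725 ≈ -2.7480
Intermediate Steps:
a(w) = 2*w
Y(X) = X + 2*X**2 (Y(X) = (2*X)*X + X = 2*X**2 + X = X + 2*X**2)
(361163 + 338813)/(Y(-323) - 463060) = (361163 + 338813)/(-323*(1 + 2*(-323)) - 463060) = 699976/(-323*(1 - 646) - 463060) = 699976/(-323*(-645) - 463060) = 699976/(208335 - 463060) = 699976/(-254725) = 699976*(-1/254725) = -699976/254725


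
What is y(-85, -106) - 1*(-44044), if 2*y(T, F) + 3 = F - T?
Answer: 44032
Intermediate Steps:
y(T, F) = -3/2 + F/2 - T/2 (y(T, F) = -3/2 + (F - T)/2 = -3/2 + (F/2 - T/2) = -3/2 + F/2 - T/2)
y(-85, -106) - 1*(-44044) = (-3/2 + (½)*(-106) - ½*(-85)) - 1*(-44044) = (-3/2 - 53 + 85/2) + 44044 = -12 + 44044 = 44032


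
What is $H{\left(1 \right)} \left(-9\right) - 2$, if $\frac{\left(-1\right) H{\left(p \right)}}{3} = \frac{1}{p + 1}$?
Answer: $\frac{23}{2} \approx 11.5$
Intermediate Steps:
$H{\left(p \right)} = - \frac{3}{1 + p}$ ($H{\left(p \right)} = - \frac{3}{p + 1} = - \frac{3}{1 + p}$)
$H{\left(1 \right)} \left(-9\right) - 2 = - \frac{3}{1 + 1} \left(-9\right) - 2 = - \frac{3}{2} \left(-9\right) - 2 = \left(-3\right) \frac{1}{2} \left(-9\right) - 2 = \left(- \frac{3}{2}\right) \left(-9\right) - 2 = \frac{27}{2} - 2 = \frac{23}{2}$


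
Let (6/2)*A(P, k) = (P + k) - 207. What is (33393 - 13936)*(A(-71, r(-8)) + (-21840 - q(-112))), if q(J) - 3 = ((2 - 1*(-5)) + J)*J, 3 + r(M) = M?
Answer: -1967063786/3 ≈ -6.5569e+8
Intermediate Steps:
r(M) = -3 + M
q(J) = 3 + J*(7 + J) (q(J) = 3 + ((2 - 1*(-5)) + J)*J = 3 + ((2 + 5) + J)*J = 3 + (7 + J)*J = 3 + J*(7 + J))
A(P, k) = -69 + P/3 + k/3 (A(P, k) = ((P + k) - 207)/3 = (-207 + P + k)/3 = -69 + P/3 + k/3)
(33393 - 13936)*(A(-71, r(-8)) + (-21840 - q(-112))) = (33393 - 13936)*((-69 + (⅓)*(-71) + (-3 - 8)/3) + (-21840 - (3 + (-112)² + 7*(-112)))) = 19457*((-69 - 71/3 + (⅓)*(-11)) + (-21840 - (3 + 12544 - 784))) = 19457*((-69 - 71/3 - 11/3) + (-21840 - 1*11763)) = 19457*(-289/3 + (-21840 - 11763)) = 19457*(-289/3 - 33603) = 19457*(-101098/3) = -1967063786/3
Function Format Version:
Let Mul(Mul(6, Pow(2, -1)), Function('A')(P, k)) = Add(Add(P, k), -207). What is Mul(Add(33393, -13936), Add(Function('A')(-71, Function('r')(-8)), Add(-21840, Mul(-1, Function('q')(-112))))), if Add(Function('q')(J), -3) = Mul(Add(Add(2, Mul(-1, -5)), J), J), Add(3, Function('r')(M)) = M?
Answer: Rational(-1967063786, 3) ≈ -6.5569e+8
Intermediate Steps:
Function('r')(M) = Add(-3, M)
Function('q')(J) = Add(3, Mul(J, Add(7, J))) (Function('q')(J) = Add(3, Mul(Add(Add(2, Mul(-1, -5)), J), J)) = Add(3, Mul(Add(Add(2, 5), J), J)) = Add(3, Mul(Add(7, J), J)) = Add(3, Mul(J, Add(7, J))))
Function('A')(P, k) = Add(-69, Mul(Rational(1, 3), P), Mul(Rational(1, 3), k)) (Function('A')(P, k) = Mul(Rational(1, 3), Add(Add(P, k), -207)) = Mul(Rational(1, 3), Add(-207, P, k)) = Add(-69, Mul(Rational(1, 3), P), Mul(Rational(1, 3), k)))
Mul(Add(33393, -13936), Add(Function('A')(-71, Function('r')(-8)), Add(-21840, Mul(-1, Function('q')(-112))))) = Mul(Add(33393, -13936), Add(Add(-69, Mul(Rational(1, 3), -71), Mul(Rational(1, 3), Add(-3, -8))), Add(-21840, Mul(-1, Add(3, Pow(-112, 2), Mul(7, -112)))))) = Mul(19457, Add(Add(-69, Rational(-71, 3), Mul(Rational(1, 3), -11)), Add(-21840, Mul(-1, Add(3, 12544, -784))))) = Mul(19457, Add(Add(-69, Rational(-71, 3), Rational(-11, 3)), Add(-21840, Mul(-1, 11763)))) = Mul(19457, Add(Rational(-289, 3), Add(-21840, -11763))) = Mul(19457, Add(Rational(-289, 3), -33603)) = Mul(19457, Rational(-101098, 3)) = Rational(-1967063786, 3)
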